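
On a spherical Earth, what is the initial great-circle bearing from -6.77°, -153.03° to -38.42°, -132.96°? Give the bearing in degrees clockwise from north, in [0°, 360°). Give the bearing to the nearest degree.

153°

Δλ = -132.96 − -153.03 = 20.07°.
θ = atan2( sin Δλ · cos φ₂ , cos φ₁ · sin φ₂ − sin φ₁ · cos φ₂ · cos Δλ )
  = atan2(0.26886, -0.53034) = 153.116° → normalised to [0°, 360°): 153.116°.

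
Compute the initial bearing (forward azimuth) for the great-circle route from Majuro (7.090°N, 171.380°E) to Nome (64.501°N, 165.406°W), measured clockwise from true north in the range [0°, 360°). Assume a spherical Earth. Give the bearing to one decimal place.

Δλ = -165.406 − 171.380 = -336.786°; wrapped into (−180°, 180°]: 23.214°.
θ = atan2( sin Δλ · cos φ₂ , cos φ₁ · sin φ₂ − sin φ₁ · cos φ₂ · cos Δλ )
  = atan2(0.16969, 0.84686) = 11.330° → normalised to [0°, 360°): 11.330°.

11.3°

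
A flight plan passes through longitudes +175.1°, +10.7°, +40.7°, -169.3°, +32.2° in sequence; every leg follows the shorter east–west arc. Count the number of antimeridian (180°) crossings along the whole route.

Leg 1: +175.1° → +10.7°, shortest Δλ = -164.4° (west) — does not cross 180°.
Leg 2: +10.7° → +40.7°, shortest Δλ = 30.0° (east) — does not cross 180°.
Leg 3: +40.7° → -169.3°, shortest Δλ = 150.0° (east) — crosses 180°.
Leg 4: -169.3° → +32.2°, shortest Δλ = -158.5° (west) — crosses 180°.
Total crossings: 2.

2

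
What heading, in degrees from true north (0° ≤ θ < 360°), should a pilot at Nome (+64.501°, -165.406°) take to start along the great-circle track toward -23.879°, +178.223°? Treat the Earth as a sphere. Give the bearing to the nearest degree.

195°

Δλ = 178.223 − -165.406 = 343.629°; wrapped into (−180°, 180°]: -16.371°.
θ = atan2( sin Δλ · cos φ₂ , cos φ₁ · sin φ₂ − sin φ₁ · cos φ₂ · cos Δλ )
  = atan2(-0.25773, -0.96614) = -165.063° → normalised to [0°, 360°): 194.937°.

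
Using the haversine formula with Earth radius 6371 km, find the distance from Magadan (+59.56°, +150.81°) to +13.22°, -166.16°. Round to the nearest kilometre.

Δλ = -166.16 − 150.81 = -316.97°; wrapped into (−180°, 180°]: 43.03°.
Δφ = 13.22 − 59.56 = -46.34°.
a = sin²(Δφ/2) + cos φ₁ · cos φ₂ · sin²(Δλ/2) = 0.221149.
c = 2·atan2(√a, √(1−a)) = 0.97918 rad → d = 6371·c ≈ 6238.36 km.

6238 km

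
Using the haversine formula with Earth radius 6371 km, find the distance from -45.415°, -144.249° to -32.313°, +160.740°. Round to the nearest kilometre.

4878 km

Δλ = 160.740 − -144.249 = 304.989°; wrapped into (−180°, 180°]: -55.011°.
Δφ = -32.313 − -45.415 = 13.102°.
a = sin²(Δφ/2) + cos φ₁ · cos φ₂ · sin²(Δλ/2) = 0.139553.
c = 2·atan2(√a, √(1−a)) = 0.76570 rad → d = 6371·c ≈ 4878.30 km.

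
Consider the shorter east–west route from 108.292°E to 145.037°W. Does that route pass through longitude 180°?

Yes

Naïve |-145.037 − 108.292| = 253.329° > 180°, so the shorter arc goes the other way round — across 180°.
Signed shortest Δλ = ((-145.037 − 108.292 + 180) mod 360) − 180 = 106.671°.
Going east by 106.671° from +108.292° passes through 180° before reaching -145.037°.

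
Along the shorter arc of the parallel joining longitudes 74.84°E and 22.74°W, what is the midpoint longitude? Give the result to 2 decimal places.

26.05°E

Signed shortest Δλ from +74.84° to -22.74° is -97.58°.
Midpoint longitude = +74.84° + (-97.58°)/2 = +74.84° − 48.79° = +26.05°.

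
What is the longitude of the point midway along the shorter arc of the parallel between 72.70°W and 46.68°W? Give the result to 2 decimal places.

59.69°W

Signed shortest Δλ from -72.70° to -46.68° is +26.02°.
Midpoint longitude = -72.70° + (+26.02°)/2 = -72.70° + 13.01° = -59.69°.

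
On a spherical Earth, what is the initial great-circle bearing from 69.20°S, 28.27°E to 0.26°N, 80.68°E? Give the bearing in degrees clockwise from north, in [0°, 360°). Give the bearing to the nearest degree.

54°

Δλ = 80.68 − 28.27 = 52.41°.
θ = atan2( sin Δλ · cos φ₂ , cos φ₁ · sin φ₂ − sin φ₁ · cos φ₂ · cos Δλ )
  = atan2(0.79239, 0.57186) = 54.183° → normalised to [0°, 360°): 54.183°.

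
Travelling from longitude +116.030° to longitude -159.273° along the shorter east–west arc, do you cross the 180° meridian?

Yes

Naïve |-159.273 − 116.030| = 275.303° > 180°, so the shorter arc goes the other way round — across 180°.
Signed shortest Δλ = ((-159.273 − 116.030 + 180) mod 360) − 180 = 84.697°.
Going east by 84.697° from +116.030° passes through 180° before reaching -159.273°.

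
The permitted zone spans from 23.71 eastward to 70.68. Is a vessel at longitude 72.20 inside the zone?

Band width going east from +23.71° to +70.68°: ((70.68 − 23.71) mod 360) = 46.97°.
Offset of +72.20° east of the west edge: ((72.20 − 23.71) mod 360) = 48.49°.
48.49° > 46.97° ⇒ outside.

No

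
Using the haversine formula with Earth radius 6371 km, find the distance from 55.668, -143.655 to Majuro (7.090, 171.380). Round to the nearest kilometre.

Δλ = 171.380 − -143.655 = 315.035°; wrapped into (−180°, 180°]: -44.965°.
Δφ = 7.090 − 55.668 = -48.578°.
a = sin²(Δφ/2) + cos φ₁ · cos φ₂ · sin²(Δλ/2) = 0.251042.
c = 2·atan2(√a, √(1−a)) = 1.04960 rad → d = 6371·c ≈ 6687.01 km.

6687 km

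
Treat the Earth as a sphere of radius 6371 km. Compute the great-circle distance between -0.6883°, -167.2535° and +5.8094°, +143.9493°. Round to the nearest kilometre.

5465 km

Δλ = 143.9493 − -167.2535 = 311.2028°; wrapped into (−180°, 180°]: -48.7972°.
Δφ = 5.8094 − -0.6883 = 6.4977°.
a = sin²(Δφ/2) + cos φ₁ · cos φ₂ · sin²(Δλ/2) = 0.172960.
c = 2·atan2(√a, √(1−a)) = 0.85783 rad → d = 6371·c ≈ 5465.24 km.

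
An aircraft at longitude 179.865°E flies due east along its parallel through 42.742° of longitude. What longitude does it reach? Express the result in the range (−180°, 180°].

Start at +179.865°; shift +42.742° → +222.607°.
+222.607° lies outside (−180°, 180°]; subtract 360° → -137.393°.

137.393°W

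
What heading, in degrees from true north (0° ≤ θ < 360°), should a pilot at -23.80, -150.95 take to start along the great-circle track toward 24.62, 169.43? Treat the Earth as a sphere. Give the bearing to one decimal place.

Δλ = 169.43 − -150.95 = 320.38°; wrapped into (−180°, 180°]: -39.62°.
θ = atan2( sin Δλ · cos φ₂ , cos φ₁ · sin φ₂ − sin φ₁ · cos φ₂ · cos Δλ )
  = atan2(-0.57972, 0.66376) = -41.134° → normalised to [0°, 360°): 318.866°.

318.9°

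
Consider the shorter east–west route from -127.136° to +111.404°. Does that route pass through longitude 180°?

Naïve |111.404 − -127.136| = 238.54° > 180°, so the shorter arc goes the other way round — across 180°.
Signed shortest Δλ = ((111.404 − -127.136 + 180) mod 360) − 180 = -121.46°.
Going west by 121.46° from -127.136° passes through 180° before reaching +111.404°.

Yes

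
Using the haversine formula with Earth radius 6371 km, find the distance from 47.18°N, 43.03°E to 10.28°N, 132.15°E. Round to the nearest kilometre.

9105 km

Δλ = 132.15 − 43.03 = 89.12°.
Δφ = 10.28 − 47.18 = -36.90°.
a = sin²(Δφ/2) + cos φ₁ · cos φ₂ · sin²(Δλ/2) = 0.429415.
c = 2·atan2(√a, √(1−a)) = 1.42915 rad → d = 6371·c ≈ 9105.14 km.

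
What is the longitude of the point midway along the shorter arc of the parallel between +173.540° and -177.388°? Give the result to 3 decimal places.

Signed shortest Δλ from +173.540° to -177.388° is +9.072°.
Midpoint longitude = +173.540° + (+9.072°)/2 = +173.540° + 4.536° = +178.076°.
(The naïve average (+173.540 + -177.388)/2 = -1.924° is on the wrong side of the globe.)

+178.076°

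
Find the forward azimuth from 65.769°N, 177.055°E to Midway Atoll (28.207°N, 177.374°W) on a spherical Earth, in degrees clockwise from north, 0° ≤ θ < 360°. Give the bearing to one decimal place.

172.0°

Δλ = -177.374 − 177.055 = -354.429°; wrapped into (−180°, 180°]: 5.571°.
θ = atan2( sin Δλ · cos φ₂ , cos φ₁ · sin φ₂ − sin φ₁ · cos φ₂ · cos Δλ )
  = atan2(0.08555, -0.60582) = 171.962° → normalised to [0°, 360°): 171.962°.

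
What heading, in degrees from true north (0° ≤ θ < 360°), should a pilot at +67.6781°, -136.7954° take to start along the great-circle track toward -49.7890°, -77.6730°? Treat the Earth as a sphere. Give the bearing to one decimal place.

Δλ = -77.6730 − -136.7954 = 59.1224°.
θ = atan2( sin Δλ · cos φ₂ , cos φ₁ · sin φ₂ − sin φ₁ · cos φ₂ · cos Δλ )
  = atan2(0.55410, -0.59655) = 137.113° → normalised to [0°, 360°): 137.113°.

137.1°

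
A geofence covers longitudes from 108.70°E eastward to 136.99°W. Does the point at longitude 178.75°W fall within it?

Yes

Band width going east from +108.70° to -136.99°: ((-136.99 − 108.70) mod 360) = 114.31°.
Offset of -178.75° east of the west edge: ((-178.75 − 108.70) mod 360) = 72.55°.
72.55° ≤ 114.31° ⇒ inside.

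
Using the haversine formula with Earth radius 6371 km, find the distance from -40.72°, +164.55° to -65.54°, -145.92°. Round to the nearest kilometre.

Δλ = -145.92 − 164.55 = -310.47°; wrapped into (−180°, 180°]: 49.53°.
Δφ = -65.54 − -40.72 = -24.82°.
a = sin²(Δφ/2) + cos φ₁ · cos φ₂ · sin²(Δλ/2) = 0.101252.
c = 2·atan2(√a, √(1−a)) = 0.64766 rad → d = 6371·c ≈ 4126.25 km.

4126 km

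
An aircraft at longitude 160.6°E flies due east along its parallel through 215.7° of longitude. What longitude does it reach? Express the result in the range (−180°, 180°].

Start at +160.6°; shift +215.7° → +376.3°.
+376.3° lies outside (−180°, 180°]; subtract 360° → +16.3°.

16.3°E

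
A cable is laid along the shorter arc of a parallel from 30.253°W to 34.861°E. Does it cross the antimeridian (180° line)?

Signed shortest Δλ = ((34.861 − -30.253 + 180) mod 360) − 180 = 65.114°.
Going east by 65.114° from -30.253° reaches +34.861° without touching 180°.

No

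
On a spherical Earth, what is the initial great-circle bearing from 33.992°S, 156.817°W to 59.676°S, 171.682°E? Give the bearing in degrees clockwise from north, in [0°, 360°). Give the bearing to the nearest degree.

Δλ = 171.682 − -156.817 = 328.499°; wrapped into (−180°, 180°]: -31.501°.
θ = atan2( sin Δλ · cos φ₂ , cos φ₁ · sin φ₂ − sin φ₁ · cos φ₂ · cos Δλ )
  = atan2(-0.26381, -0.47501) = -150.953° → normalised to [0°, 360°): 209.047°.

209°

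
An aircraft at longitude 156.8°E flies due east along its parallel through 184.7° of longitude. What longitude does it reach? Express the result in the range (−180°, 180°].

18.5°W

Start at +156.8°; shift +184.7° → +341.5°.
+341.5° lies outside (−180°, 180°]; subtract 360° → -18.5°.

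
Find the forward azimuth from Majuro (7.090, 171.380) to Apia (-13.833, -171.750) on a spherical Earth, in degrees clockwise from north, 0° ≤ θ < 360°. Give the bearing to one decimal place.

141.3°

Δλ = -171.750 − 171.380 = -343.130°; wrapped into (−180°, 180°]: 16.870°.
θ = atan2( sin Δλ · cos φ₂ , cos φ₁ · sin φ₂ − sin φ₁ · cos φ₂ · cos Δλ )
  = atan2(0.28178, -0.35196) = 141.318° → normalised to [0°, 360°): 141.318°.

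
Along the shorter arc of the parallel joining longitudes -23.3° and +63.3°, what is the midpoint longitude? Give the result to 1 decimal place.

Signed shortest Δλ from -23.3° to +63.3° is +86.6°.
Midpoint longitude = -23.3° + (+86.6°)/2 = -23.3° + 43.3° = +20.0°.

+20.0°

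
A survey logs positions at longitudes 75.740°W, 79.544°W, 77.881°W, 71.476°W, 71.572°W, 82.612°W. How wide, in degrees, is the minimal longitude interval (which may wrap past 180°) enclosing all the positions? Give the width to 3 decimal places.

Sort the longitudes: -82.612°, -79.544°, -77.881°, -75.740°, -71.572°, -71.476°.
Eastward gaps between consecutive values (wrapping around): 3.068°, 1.663°, 2.141°, 4.168°, 0.096°, 348.864°.
Largest gap = 348.864° ⇒ minimal covering band is its complement: 360° − 348.864° = 11.136°.
Band runs from -82.612° eastward to -71.476°.

11.136°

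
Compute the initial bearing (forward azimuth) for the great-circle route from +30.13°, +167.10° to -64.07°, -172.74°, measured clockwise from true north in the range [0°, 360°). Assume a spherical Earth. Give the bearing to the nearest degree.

Δλ = -172.74 − 167.10 = -339.84°; wrapped into (−180°, 180°]: 20.16°.
θ = atan2( sin Δλ · cos φ₂ , cos φ₁ · sin φ₂ − sin φ₁ · cos φ₂ · cos Δλ )
  = atan2(0.15070, -0.98387) = 171.291° → normalised to [0°, 360°): 171.291°.

171°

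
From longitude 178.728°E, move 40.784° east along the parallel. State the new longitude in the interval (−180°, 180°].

140.488°W

Start at +178.728°; shift +40.784° → +219.512°.
+219.512° lies outside (−180°, 180°]; subtract 360° → -140.488°.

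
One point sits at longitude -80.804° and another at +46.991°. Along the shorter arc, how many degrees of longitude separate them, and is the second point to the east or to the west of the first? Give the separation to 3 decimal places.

Raw difference: 46.991 − -80.804 = 127.795°.
Normalise into (−180°, 180°]: 127.795° stays 127.795°.
Positive ⇒ the second point lies to the east; separation 127.795°.

127.795° east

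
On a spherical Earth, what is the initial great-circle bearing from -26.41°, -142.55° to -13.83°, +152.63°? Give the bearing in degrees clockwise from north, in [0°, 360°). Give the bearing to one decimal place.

Δλ = 152.63 − -142.55 = 295.18°; wrapped into (−180°, 180°]: -64.82°.
θ = atan2( sin Δλ · cos φ₂ , cos φ₁ · sin φ₂ − sin φ₁ · cos φ₂ · cos Δλ )
  = atan2(-0.87874, -0.03034) = -91.977° → normalised to [0°, 360°): 268.023°.

268.0°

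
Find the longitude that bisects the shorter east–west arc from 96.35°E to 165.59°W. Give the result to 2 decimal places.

Signed shortest Δλ from +96.35° to -165.59° is +98.06°.
Midpoint longitude = +96.35° + (+98.06°)/2 = +96.35° + 49.03° = +145.38°.
(The naïve average (+96.35 + -165.59)/2 = -34.62° is on the wrong side of the globe.)

145.38°E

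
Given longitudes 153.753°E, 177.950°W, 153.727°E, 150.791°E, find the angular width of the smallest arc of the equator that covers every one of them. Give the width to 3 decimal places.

Sort the longitudes: -177.950°, +150.791°, +153.727°, +153.753°.
Eastward gaps between consecutive values (wrapping around): 328.741°, 2.936°, 0.026°, 28.297°.
Largest gap = 328.741° ⇒ minimal covering band is its complement: 360° − 328.741° = 31.259°.
Band runs from +150.791° eastward to -177.950°, crossing the antimeridian.

31.259°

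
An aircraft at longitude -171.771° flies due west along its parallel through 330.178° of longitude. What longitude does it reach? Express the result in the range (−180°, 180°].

Start at -171.771°; shift −330.178° → -501.949°.
-501.949° lies outside (−180°, 180°]; add 360° → -141.949°.

-141.949°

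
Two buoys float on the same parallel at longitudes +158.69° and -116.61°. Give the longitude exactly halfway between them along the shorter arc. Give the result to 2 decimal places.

Signed shortest Δλ from +158.69° to -116.61° is +84.70°.
Midpoint longitude = +158.69° + (+84.70°)/2 = +158.69° + 42.35° = +201.04°.
Normalise into (−180°, 180°]: -158.96°.
(The naïve average (+158.69 + -116.61)/2 = 21.04° is on the wrong side of the globe.)

-158.96°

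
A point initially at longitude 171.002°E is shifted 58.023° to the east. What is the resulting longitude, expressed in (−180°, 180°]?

130.975°W

Start at +171.002°; shift +58.023° → +229.025°.
+229.025° lies outside (−180°, 180°]; subtract 360° → -130.975°.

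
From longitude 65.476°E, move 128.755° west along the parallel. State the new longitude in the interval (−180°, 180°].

63.279°W

Start at +65.476°; shift −128.755° → -63.279°.
-63.279° already lies in (−180°, 180°].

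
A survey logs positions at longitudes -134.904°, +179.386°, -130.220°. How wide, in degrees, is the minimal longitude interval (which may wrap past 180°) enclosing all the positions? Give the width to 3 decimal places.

Sort the longitudes: -134.904°, -130.220°, +179.386°.
Eastward gaps between consecutive values (wrapping around): 4.684°, 309.606°, 45.710°.
Largest gap = 309.606° ⇒ minimal covering band is its complement: 360° − 309.606° = 50.394°.
Band runs from +179.386° eastward to -130.220°, crossing the antimeridian.

50.394°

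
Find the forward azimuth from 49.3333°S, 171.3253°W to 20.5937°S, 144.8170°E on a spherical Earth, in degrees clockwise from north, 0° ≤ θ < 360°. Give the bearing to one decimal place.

Δλ = 144.8170 − -171.3253 = 316.1423°; wrapped into (−180°, 180°]: -43.8577°.
θ = atan2( sin Δλ · cos φ₂ , cos φ₁ · sin φ₂ − sin φ₁ · cos φ₂ · cos Δλ )
  = atan2(-0.64859, 0.28277) = -66.444° → normalised to [0°, 360°): 293.556°.

293.6°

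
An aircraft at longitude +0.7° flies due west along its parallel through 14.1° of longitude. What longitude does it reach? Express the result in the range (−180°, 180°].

-13.4°

Start at +0.7°; shift −14.1° → -13.4°.
-13.4° already lies in (−180°, 180°].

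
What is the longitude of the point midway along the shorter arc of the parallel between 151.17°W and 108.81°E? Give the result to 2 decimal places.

158.82°E

Signed shortest Δλ from -151.17° to +108.81° is -100.02°.
Midpoint longitude = -151.17° + (-100.02°)/2 = -151.17° − 50.01° = -201.18°.
Normalise into (−180°, 180°]: +158.82°.
(The naïve average (-151.17 + +108.81)/2 = -21.18° is on the wrong side of the globe.)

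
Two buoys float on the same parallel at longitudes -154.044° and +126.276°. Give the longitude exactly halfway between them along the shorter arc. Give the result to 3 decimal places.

+166.116°

Signed shortest Δλ from -154.044° to +126.276° is -79.680°.
Midpoint longitude = -154.044° + (-79.680°)/2 = -154.044° − 39.840° = -193.884°.
Normalise into (−180°, 180°]: +166.116°.
(The naïve average (-154.044 + +126.276)/2 = -13.884° is on the wrong side of the globe.)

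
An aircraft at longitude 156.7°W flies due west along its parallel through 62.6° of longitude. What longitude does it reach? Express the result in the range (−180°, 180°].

140.7°E

Start at -156.7°; shift −62.6° → -219.3°.
-219.3° lies outside (−180°, 180°]; add 360° → +140.7°.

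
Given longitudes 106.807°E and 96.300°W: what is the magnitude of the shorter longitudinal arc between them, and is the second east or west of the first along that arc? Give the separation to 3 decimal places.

156.893° east

Raw difference: -96.300 − 106.807 = -203.107°.
Normalise into (−180°, 180°]: -203.107° + 360° = 156.893°.
Positive ⇒ the second point lies to the east; separation 156.893°.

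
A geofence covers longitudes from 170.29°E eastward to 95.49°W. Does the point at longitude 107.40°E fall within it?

No

Band width going east from +170.29° to -95.49°: ((-95.49 − 170.29) mod 360) = 94.22°.
Offset of +107.40° east of the west edge: ((107.40 − 170.29) mod 360) = 297.11°.
297.11° > 94.22° ⇒ outside.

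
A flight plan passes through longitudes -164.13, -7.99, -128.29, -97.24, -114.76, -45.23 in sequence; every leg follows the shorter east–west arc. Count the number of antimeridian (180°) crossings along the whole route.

Leg 1: -164.13° → -7.99°, shortest Δλ = 156.14° (east) — does not cross 180°.
Leg 2: -7.99° → -128.29°, shortest Δλ = -120.3° (west) — does not cross 180°.
Leg 3: -128.29° → -97.24°, shortest Δλ = 31.05° (east) — does not cross 180°.
Leg 4: -97.24° → -114.76°, shortest Δλ = -17.52° (west) — does not cross 180°.
Leg 5: -114.76° → -45.23°, shortest Δλ = 69.53° (east) — does not cross 180°.
Total crossings: 0.

0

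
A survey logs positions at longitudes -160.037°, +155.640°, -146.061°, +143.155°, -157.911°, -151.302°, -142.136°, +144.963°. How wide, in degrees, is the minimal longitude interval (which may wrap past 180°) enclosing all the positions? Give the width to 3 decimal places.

Sort the longitudes: -160.037°, -157.911°, -151.302°, -146.061°, -142.136°, +143.155°, +144.963°, +155.640°.
Eastward gaps between consecutive values (wrapping around): 2.126°, 6.609°, 5.241°, 3.925°, 285.291°, 1.808°, 10.677°, 44.323°.
Largest gap = 285.291° ⇒ minimal covering band is its complement: 360° − 285.291° = 74.709°.
Band runs from +143.155° eastward to -142.136°, crossing the antimeridian.

74.709°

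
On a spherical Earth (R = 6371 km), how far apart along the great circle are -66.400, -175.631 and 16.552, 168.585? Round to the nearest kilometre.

9317 km

Δλ = 168.585 − -175.631 = 344.216°; wrapped into (−180°, 180°]: -15.784°.
Δφ = 16.552 − -66.400 = 82.952°.
a = sin²(Δφ/2) + cos φ₁ · cos φ₂ · sin²(Δλ/2) = 0.445885.
c = 2·atan2(√a, √(1−a)) = 1.46235 rad → d = 6371·c ≈ 9316.65 km.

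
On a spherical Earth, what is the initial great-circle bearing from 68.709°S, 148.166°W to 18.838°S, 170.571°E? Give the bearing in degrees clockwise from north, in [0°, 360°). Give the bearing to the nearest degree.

311°

Δλ = 170.571 − -148.166 = 318.737°; wrapped into (−180°, 180°]: -41.263°.
θ = atan2( sin Δλ · cos φ₂ , cos φ₁ · sin φ₂ − sin φ₁ · cos φ₂ · cos Δλ )
  = atan2(-0.62419, 0.54563) = -48.842° → normalised to [0°, 360°): 311.158°.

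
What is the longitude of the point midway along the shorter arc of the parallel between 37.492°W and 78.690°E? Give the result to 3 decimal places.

20.599°E

Signed shortest Δλ from -37.492° to +78.690° is +116.182°.
Midpoint longitude = -37.492° + (+116.182°)/2 = -37.492° + 58.091° = +20.599°.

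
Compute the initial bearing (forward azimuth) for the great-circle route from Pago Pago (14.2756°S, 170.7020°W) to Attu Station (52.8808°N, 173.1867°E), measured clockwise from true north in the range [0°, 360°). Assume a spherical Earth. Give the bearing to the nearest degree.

350°

Δλ = 173.1867 − -170.7020 = 343.8887°; wrapped into (−180°, 180°]: -16.1113°.
θ = atan2( sin Δλ · cos φ₂ , cos φ₁ · sin φ₂ − sin φ₁ · cos φ₂ · cos Δλ )
  = atan2(-0.16747, 0.91572) = -10.364° → normalised to [0°, 360°): 349.636°.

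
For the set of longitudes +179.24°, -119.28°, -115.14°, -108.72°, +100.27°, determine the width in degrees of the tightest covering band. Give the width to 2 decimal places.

Sort the longitudes: -119.28°, -115.14°, -108.72°, +100.27°, +179.24°.
Eastward gaps between consecutive values (wrapping around): 4.14°, 6.42°, 208.99°, 78.97°, 61.48°.
Largest gap = 208.99° ⇒ minimal covering band is its complement: 360° − 208.99° = 151.01°.
Band runs from +100.27° eastward to -108.72°, crossing the antimeridian.

151.01°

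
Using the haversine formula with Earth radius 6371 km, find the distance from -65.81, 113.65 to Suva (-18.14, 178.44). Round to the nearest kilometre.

7035 km

Δλ = 178.44 − 113.65 = 64.79°.
Δφ = -18.14 − -65.81 = 47.67°.
a = sin²(Δφ/2) + cos φ₁ · cos φ₂ · sin²(Δλ/2) = 0.275070.
c = 2·atan2(√a, √(1−a)) = 1.10419 rad → d = 6371·c ≈ 7034.77 km.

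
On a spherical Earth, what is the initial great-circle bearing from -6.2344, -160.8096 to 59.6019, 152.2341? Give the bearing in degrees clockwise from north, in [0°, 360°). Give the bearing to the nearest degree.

Δλ = 152.2341 − -160.8096 = 313.0437°; wrapped into (−180°, 180°]: -46.9563°.
θ = atan2( sin Δλ · cos φ₂ , cos φ₁ · sin φ₂ − sin φ₁ · cos φ₂ · cos Δλ )
  = atan2(-0.36981, 0.89494) = -22.451° → normalised to [0°, 360°): 337.549°.

338°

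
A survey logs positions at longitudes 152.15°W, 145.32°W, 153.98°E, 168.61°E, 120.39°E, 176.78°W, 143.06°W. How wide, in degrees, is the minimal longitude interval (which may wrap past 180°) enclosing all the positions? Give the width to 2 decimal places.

Sort the longitudes: -176.78°, -152.15°, -145.32°, -143.06°, +120.39°, +153.98°, +168.61°.
Eastward gaps between consecutive values (wrapping around): 24.63°, 6.83°, 2.26°, 263.45°, 33.59°, 14.63°, 14.61°.
Largest gap = 263.45° ⇒ minimal covering band is its complement: 360° − 263.45° = 96.55°.
Band runs from +120.39° eastward to -143.06°, crossing the antimeridian.

96.55°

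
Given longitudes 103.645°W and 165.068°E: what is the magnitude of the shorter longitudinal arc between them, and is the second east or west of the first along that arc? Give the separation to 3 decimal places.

91.287° west

Raw difference: 165.068 − -103.645 = 268.713°.
Normalise into (−180°, 180°]: 268.713° − 360° = -91.287°.
Negative ⇒ the second point lies to the west; separation 91.287°.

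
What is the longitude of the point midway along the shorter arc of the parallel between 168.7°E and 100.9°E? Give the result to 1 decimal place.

Signed shortest Δλ from +168.7° to +100.9° is -67.8°.
Midpoint longitude = +168.7° + (-67.8°)/2 = +168.7° − 33.9° = +134.8°.

134.8°E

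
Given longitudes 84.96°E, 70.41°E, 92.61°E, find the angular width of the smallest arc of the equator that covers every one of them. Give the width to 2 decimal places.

22.20°

Sort the longitudes: +70.41°, +84.96°, +92.61°.
Eastward gaps between consecutive values (wrapping around): 14.55°, 7.65°, 337.80°.
Largest gap = 337.80° ⇒ minimal covering band is its complement: 360° − 337.80° = 22.20°.
Band runs from +70.41° eastward to +92.61°.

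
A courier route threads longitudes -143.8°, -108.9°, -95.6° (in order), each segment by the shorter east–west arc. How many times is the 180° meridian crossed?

0

Leg 1: -143.8° → -108.9°, shortest Δλ = 34.9° (east) — does not cross 180°.
Leg 2: -108.9° → -95.6°, shortest Δλ = 13.3° (east) — does not cross 180°.
Total crossings: 0.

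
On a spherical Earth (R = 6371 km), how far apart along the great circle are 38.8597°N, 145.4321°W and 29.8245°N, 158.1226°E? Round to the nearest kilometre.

5196 km

Δλ = 158.1226 − -145.4321 = 303.5547°; wrapped into (−180°, 180°]: -56.4453°.
Δφ = 29.8245 − 38.8597 = -9.0352°.
a = sin²(Δφ/2) + cos φ₁ · cos φ₂ · sin²(Δλ/2) = 0.157280.
c = 2·atan2(√a, √(1−a)) = 0.81559 rad → d = 6371·c ≈ 5196.11 km.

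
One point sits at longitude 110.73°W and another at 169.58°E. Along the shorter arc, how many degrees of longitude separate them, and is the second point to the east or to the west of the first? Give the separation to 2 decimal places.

Raw difference: 169.58 − -110.73 = 280.31°.
Normalise into (−180°, 180°]: 280.31° − 360° = -79.69°.
Negative ⇒ the second point lies to the west; separation 79.69°.

79.69° west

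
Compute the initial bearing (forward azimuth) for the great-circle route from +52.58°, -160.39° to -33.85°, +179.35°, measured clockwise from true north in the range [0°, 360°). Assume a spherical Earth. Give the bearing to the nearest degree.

Δλ = 179.35 − -160.39 = 339.74°; wrapped into (−180°, 180°]: -20.26°.
θ = atan2( sin Δλ · cos φ₂ , cos φ₁ · sin φ₂ − sin φ₁ · cos φ₂ · cos Δλ )
  = atan2(-0.28759, -0.95725) = -163.278° → normalised to [0°, 360°): 196.722°.

197°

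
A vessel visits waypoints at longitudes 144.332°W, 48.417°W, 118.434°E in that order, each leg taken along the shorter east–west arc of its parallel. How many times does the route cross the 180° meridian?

Leg 1: -144.332° → -48.417°, shortest Δλ = 95.915° (east) — does not cross 180°.
Leg 2: -48.417° → +118.434°, shortest Δλ = 166.851° (east) — does not cross 180°.
Total crossings: 0.

0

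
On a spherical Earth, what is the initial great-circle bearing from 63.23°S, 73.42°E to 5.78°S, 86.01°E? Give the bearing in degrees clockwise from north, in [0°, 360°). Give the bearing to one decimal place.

Δλ = 86.01 − 73.42 = 12.59°.
θ = atan2( sin Δλ · cos φ₂ , cos φ₁ · sin φ₂ − sin φ₁ · cos φ₂ · cos Δλ )
  = atan2(0.21686, 0.82156) = 14.787° → normalised to [0°, 360°): 14.787°.

14.8°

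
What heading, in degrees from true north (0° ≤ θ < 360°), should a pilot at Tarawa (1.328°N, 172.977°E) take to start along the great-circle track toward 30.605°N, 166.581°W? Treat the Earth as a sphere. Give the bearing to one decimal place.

31.5°

Δλ = -166.581 − 172.977 = -339.558°; wrapped into (−180°, 180°]: 20.442°.
θ = atan2( sin Δλ · cos φ₂ , cos φ₁ · sin φ₂ − sin φ₁ · cos φ₂ · cos Δλ )
  = atan2(0.30061, 0.49029) = 31.513° → normalised to [0°, 360°): 31.513°.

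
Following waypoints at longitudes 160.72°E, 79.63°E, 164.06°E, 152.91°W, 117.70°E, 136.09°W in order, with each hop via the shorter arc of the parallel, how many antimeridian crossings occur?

Leg 1: +160.72° → +79.63°, shortest Δλ = -81.09° (west) — does not cross 180°.
Leg 2: +79.63° → +164.06°, shortest Δλ = 84.43° (east) — does not cross 180°.
Leg 3: +164.06° → -152.91°, shortest Δλ = 43.03° (east) — crosses 180°.
Leg 4: -152.91° → +117.70°, shortest Δλ = -89.39° (west) — crosses 180°.
Leg 5: +117.70° → -136.09°, shortest Δλ = 106.21° (east) — crosses 180°.
Total crossings: 3.

3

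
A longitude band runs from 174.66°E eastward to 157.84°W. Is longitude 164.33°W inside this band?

Yes

Band width going east from +174.66° to -157.84°: ((-157.84 − 174.66) mod 360) = 27.50°.
Offset of -164.33° east of the west edge: ((-164.33 − 174.66) mod 360) = 21.01°.
21.01° ≤ 27.50° ⇒ inside.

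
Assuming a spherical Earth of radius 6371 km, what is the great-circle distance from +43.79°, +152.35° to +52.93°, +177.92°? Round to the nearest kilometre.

2129 km

Δλ = 177.92 − 152.35 = 25.57°.
Δφ = 52.93 − 43.79 = 9.14°.
a = sin²(Δφ/2) + cos φ₁ · cos φ₂ · sin²(Δλ/2) = 0.027658.
c = 2·atan2(√a, √(1−a)) = 0.33416 rad → d = 6371·c ≈ 2128.96 km.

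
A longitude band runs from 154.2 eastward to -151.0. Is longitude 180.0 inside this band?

Band width going east from +154.2° to -151.0°: ((-151.0 − 154.2) mod 360) = 54.8°.
Offset of +180.0° east of the west edge: ((180.0 − 154.2) mod 360) = 25.8°.
25.8° ≤ 54.8° ⇒ inside.

Yes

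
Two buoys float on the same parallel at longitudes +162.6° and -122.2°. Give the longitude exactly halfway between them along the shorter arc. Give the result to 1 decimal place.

-159.8°

Signed shortest Δλ from +162.6° to -122.2° is +75.2°.
Midpoint longitude = +162.6° + (+75.2°)/2 = +162.6° + 37.6° = +200.2°.
Normalise into (−180°, 180°]: -159.8°.
(The naïve average (+162.6 + -122.2)/2 = 20.2° is on the wrong side of the globe.)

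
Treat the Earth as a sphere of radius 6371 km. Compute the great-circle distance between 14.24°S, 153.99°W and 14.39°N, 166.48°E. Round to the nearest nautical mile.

Δλ = 166.48 − -153.99 = 320.47°; wrapped into (−180°, 180°]: -39.53°.
Δφ = 14.39 − -14.24 = 28.63°.
a = sin²(Δφ/2) + cos φ₁ · cos φ₂ · sin²(Δλ/2) = 0.168497.
c = 2·atan2(√a, √(1−a)) = 0.84597 rad → d = 6371·c ≈ 5389.67 km ≈ 2910.19 nmi.

2910 nmi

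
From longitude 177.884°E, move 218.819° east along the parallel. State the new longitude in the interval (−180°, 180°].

Start at +177.884°; shift +218.819° → +396.703°.
+396.703° lies outside (−180°, 180°]; subtract 360° → +36.703°.

36.703°E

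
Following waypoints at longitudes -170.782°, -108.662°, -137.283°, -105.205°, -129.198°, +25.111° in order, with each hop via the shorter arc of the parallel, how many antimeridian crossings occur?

Leg 1: -170.782° → -108.662°, shortest Δλ = 62.12° (east) — does not cross 180°.
Leg 2: -108.662° → -137.283°, shortest Δλ = -28.621° (west) — does not cross 180°.
Leg 3: -137.283° → -105.205°, shortest Δλ = 32.078° (east) — does not cross 180°.
Leg 4: -105.205° → -129.198°, shortest Δλ = -23.993° (west) — does not cross 180°.
Leg 5: -129.198° → +25.111°, shortest Δλ = 154.309° (east) — does not cross 180°.
Total crossings: 0.

0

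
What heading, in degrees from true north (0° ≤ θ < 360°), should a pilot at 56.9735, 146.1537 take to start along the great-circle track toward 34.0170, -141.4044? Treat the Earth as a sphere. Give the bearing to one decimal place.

83.1°

Δλ = -141.4044 − 146.1537 = -287.5581°; wrapped into (−180°, 180°]: 72.4419°.
θ = atan2( sin Δλ · cos φ₂ , cos φ₁ · sin φ₂ − sin φ₁ · cos φ₂ · cos Δλ )
  = atan2(0.79026, 0.09526) = 83.126° → normalised to [0°, 360°): 83.126°.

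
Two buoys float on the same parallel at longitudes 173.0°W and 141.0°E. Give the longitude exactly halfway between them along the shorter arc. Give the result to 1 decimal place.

164.0°E

Signed shortest Δλ from -173.0° to +141.0° is -46.0°.
Midpoint longitude = -173.0° + (-46.0°)/2 = -173.0° − 23.0° = -196.0°.
Normalise into (−180°, 180°]: +164.0°.
(The naïve average (-173.0 + +141.0)/2 = -16.0° is on the wrong side of the globe.)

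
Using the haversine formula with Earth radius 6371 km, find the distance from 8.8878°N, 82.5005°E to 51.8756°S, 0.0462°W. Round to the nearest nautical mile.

5550 nmi

Δλ = -0.0462 − 82.5005 = -82.5467°.
Δφ = -51.8756 − 8.8878 = -60.7634°.
a = sin²(Δφ/2) + cos φ₁ · cos φ₂ · sin²(Δλ/2) = 0.521209.
c = 2·atan2(√a, √(1−a)) = 1.61323 rad → d = 6371·c ≈ 10277.87 km ≈ 5549.61 nmi.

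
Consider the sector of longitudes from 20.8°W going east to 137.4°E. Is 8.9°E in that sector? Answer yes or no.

Yes

Band width going east from -20.8° to +137.4°: ((137.4 − -20.8) mod 360) = 158.2°.
Offset of +8.9° east of the west edge: ((8.9 − -20.8) mod 360) = 29.7°.
29.7° ≤ 158.2° ⇒ inside.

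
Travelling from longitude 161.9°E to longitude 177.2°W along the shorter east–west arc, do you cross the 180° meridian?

Yes

Naïve |-177.2 − 161.9| = 339.1° > 180°, so the shorter arc goes the other way round — across 180°.
Signed shortest Δλ = ((-177.2 − 161.9 + 180) mod 360) − 180 = 20.9°.
Going east by 20.9° from +161.9° passes through 180° before reaching -177.2°.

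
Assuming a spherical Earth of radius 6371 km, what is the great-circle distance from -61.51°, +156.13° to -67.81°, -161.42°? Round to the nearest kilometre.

Δλ = -161.42 − 156.13 = -317.55°; wrapped into (−180°, 180°]: 42.45°.
Δφ = -67.81 − -61.51 = -6.30°.
a = sin²(Δφ/2) + cos φ₁ · cos φ₂ · sin²(Δλ/2) = 0.026632.
c = 2·atan2(√a, √(1−a)) = 0.32785 rad → d = 6371·c ≈ 2088.74 km.

2089 km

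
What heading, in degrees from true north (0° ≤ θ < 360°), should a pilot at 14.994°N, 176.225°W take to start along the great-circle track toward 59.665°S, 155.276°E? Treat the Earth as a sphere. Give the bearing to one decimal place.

Δλ = 155.276 − -176.225 = 331.501°; wrapped into (−180°, 180°]: -28.499°.
θ = atan2( sin Δλ · cos φ₂ , cos φ₁ · sin φ₂ − sin φ₁ · cos φ₂ · cos Δλ )
  = atan2(-0.24098, -0.94853) = -165.745° → normalised to [0°, 360°): 194.255°.

194.3°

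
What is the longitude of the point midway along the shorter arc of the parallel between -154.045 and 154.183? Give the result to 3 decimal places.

Signed shortest Δλ from -154.045° to +154.183° is -51.772°.
Midpoint longitude = -154.045° + (-51.772°)/2 = -154.045° − 25.886° = -179.931°.
(The naïve average (-154.045 + +154.183)/2 = 0.069° is on the wrong side of the globe.)

-179.931°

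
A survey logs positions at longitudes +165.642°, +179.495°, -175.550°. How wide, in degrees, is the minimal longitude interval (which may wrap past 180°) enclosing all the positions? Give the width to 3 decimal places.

Sort the longitudes: -175.550°, +165.642°, +179.495°.
Eastward gaps between consecutive values (wrapping around): 341.192°, 13.853°, 4.955°.
Largest gap = 341.192° ⇒ minimal covering band is its complement: 360° − 341.192° = 18.808°.
Band runs from +165.642° eastward to -175.550°, crossing the antimeridian.

18.808°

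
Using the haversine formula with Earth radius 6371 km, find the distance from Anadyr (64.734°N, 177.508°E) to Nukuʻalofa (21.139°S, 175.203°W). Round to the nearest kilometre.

9569 km

Δλ = -175.203 − 177.508 = -352.711°; wrapped into (−180°, 180°]: 7.289°.
Δφ = -21.139 − 64.734 = -85.873°.
a = sin²(Δφ/2) + cos φ₁ · cos φ₂ · sin²(Δλ/2) = 0.465625.
c = 2·atan2(√a, √(1−a)) = 1.50199 rad → d = 6371·c ≈ 9569.19 km.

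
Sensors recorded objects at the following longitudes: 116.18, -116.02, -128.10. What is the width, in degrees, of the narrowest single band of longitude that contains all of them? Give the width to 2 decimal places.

127.80°

Sort the longitudes: -128.10°, -116.02°, +116.18°.
Eastward gaps between consecutive values (wrapping around): 12.08°, 232.20°, 115.72°.
Largest gap = 232.20° ⇒ minimal covering band is its complement: 360° − 232.20° = 127.80°.
Band runs from +116.18° eastward to -116.02°, crossing the antimeridian.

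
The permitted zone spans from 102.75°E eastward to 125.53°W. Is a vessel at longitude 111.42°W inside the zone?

No

Band width going east from +102.75° to -125.53°: ((-125.53 − 102.75) mod 360) = 131.72°.
Offset of -111.42° east of the west edge: ((-111.42 − 102.75) mod 360) = 145.83°.
145.83° > 131.72° ⇒ outside.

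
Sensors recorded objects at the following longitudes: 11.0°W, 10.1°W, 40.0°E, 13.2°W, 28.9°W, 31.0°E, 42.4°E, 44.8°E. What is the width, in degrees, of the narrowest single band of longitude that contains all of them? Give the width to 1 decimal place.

Sort the longitudes: -28.9°, -13.2°, -11.0°, -10.1°, +31.0°, +40.0°, +42.4°, +44.8°.
Eastward gaps between consecutive values (wrapping around): 15.7°, 2.2°, 0.9°, 41.1°, 9.0°, 2.4°, 2.4°, 286.3°.
Largest gap = 286.3° ⇒ minimal covering band is its complement: 360° − 286.3° = 73.7°.
Band runs from -28.9° eastward to +44.8°.

73.7°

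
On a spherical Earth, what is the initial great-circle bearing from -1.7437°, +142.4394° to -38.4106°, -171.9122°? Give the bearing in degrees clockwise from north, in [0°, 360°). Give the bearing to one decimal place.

Δλ = -171.9122 − 142.4394 = -314.3516°; wrapped into (−180°, 180°]: 45.6484°.
θ = atan2( sin Δλ · cos φ₂ , cos φ₁ · sin φ₂ − sin φ₁ · cos φ₂ · cos Δλ )
  = atan2(0.56031, -0.60434) = 137.165° → normalised to [0°, 360°): 137.165°.

137.2°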